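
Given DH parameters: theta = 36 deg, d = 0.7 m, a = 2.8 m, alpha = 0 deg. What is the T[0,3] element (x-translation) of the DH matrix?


T[0,3] = a * cos(theta)
= 2.8 * cos(36 deg)
= 2.8 * 0.809
= 2.2652


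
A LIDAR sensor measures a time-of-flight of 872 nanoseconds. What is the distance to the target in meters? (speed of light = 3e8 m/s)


tof = 872 ns = 8.72e-07 s
dist = c * tof / 2
= 3e8 * 8.72e-07 / 2
= 130.8 m


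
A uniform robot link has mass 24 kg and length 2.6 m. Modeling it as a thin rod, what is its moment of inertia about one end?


I = (1/3) * m * L^2
= (1/3) * 24 * 2.6^2
= 0.333333 * 24 * 6.76
= 54.08 kg*m^2


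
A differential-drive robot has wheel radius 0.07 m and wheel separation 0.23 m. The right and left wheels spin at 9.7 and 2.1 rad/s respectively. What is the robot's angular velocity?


vR = r*wR = 0.07*9.7 = 0.679 m/s
vL = r*wL = 0.07*2.1 = 0.147 m/s
v = (vR+vL)/2 = 0.413 m/s
omega = (vR-vL)/L = 2.313 rad/s
angular velocity = 2.313 rad/s


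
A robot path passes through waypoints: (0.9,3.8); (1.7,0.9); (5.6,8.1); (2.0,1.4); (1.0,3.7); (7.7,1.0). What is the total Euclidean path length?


Segment lengths:
  seg1 = sqrt((0.8)^2 + (-2.9)^2) = 3.0083
  seg2 = sqrt((3.9)^2 + (7.2)^2) = 8.1884
  seg3 = sqrt((-3.6)^2 + (-6.7)^2) = 7.6059
  seg4 = sqrt((-1.0)^2 + (2.3)^2) = 2.508
  seg5 = sqrt((6.7)^2 + (-2.7)^2) = 7.2236
Total = 28.5342


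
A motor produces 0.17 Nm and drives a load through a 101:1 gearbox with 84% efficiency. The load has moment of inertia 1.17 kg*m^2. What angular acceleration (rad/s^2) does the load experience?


tau_out = tau_motor * N * eta
= 0.17 * 101 * 0.84 = 14.4228 Nm
alpha = tau_out / I = 14.4228 / 1.17
= 12.3272 rad/s^2


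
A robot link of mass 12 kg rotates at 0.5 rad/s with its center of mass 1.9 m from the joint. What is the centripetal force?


F = m * omega^2 * r
= 12 * 0.5^2 * 1.9
= 12 * 0.25 * 1.9
= 5.7 N


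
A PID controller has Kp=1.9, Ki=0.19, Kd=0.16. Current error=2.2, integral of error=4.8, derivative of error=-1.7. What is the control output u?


u = Kp*e + Ki*int(e) + Kd*de/dt
= 1.9*2.2 + 0.19*4.8 + 0.16*(-1.7)
= 4.18 + 0.912 + -0.272
= 4.82


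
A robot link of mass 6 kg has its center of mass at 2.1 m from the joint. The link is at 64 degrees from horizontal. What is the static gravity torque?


tau = m*g*L*cos(angle)
= 6 * 9.81 * 2.1 * cos(64 deg)
= 6 * 9.81 * 2.1 * 0.4384
= 54.1853 Nm


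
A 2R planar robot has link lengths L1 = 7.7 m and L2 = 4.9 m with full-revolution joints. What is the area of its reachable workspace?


r_max = L1 + L2 = 12.6 m
r_min = |L1 - L2| = 2.8 m
Area = pi*(r_max^2 - r_min^2)
= pi*(158.76 - 7.84)
= pi * 150.92
= 474.1292 m^2


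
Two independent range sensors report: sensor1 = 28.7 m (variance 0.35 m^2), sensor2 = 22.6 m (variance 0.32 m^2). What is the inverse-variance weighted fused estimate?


w1 = (1/var1) / (1/var1 + 1/var2)
   = 2.8571 / (2.8571 + 3.125) = 0.4776
w2 = 1 - w1 = 0.5224
fused = w1*s1 + w2*s2 = 13.7075 + 11.806
= 25.5134 m


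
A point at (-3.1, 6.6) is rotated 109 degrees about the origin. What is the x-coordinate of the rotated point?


x' = x*cos(theta) - y*sin(theta)
cos(109 deg) = -0.3256, sin(109 deg) = 0.9455
x' = -3.1 * -0.3256 - 6.6 * 0.9455
= 1.0093 - 6.2404
= -5.2312


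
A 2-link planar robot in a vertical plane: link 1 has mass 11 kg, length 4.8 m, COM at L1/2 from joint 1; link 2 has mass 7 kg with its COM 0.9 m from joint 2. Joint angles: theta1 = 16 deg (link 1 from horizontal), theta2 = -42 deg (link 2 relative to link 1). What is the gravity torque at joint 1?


Horizontal distance from joint 1 to link-1 COM:
  x_c1 = (L1/2)*cos(t1) = 2.4 * 0.9613 = 2.307 m
Horizontal distance from joint 1 to link-2 COM:
  x_c2 = L1*cos(t1) + Lc2*cos(t1+t2)
       = 4.8*0.9613 + 0.9*0.8988 = 5.423 m
tau1 = m1*g*x_c1 + m2*g*x_c2
     = 11*9.81*2.307 + 7*9.81*5.423
     = 248.9514 + 372.3954
     = 621.3468 Nm


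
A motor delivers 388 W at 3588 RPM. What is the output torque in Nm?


omega = 3588 * 2*pi/60 = 375.7345 rad/s
tau = P / omega = 388 / 375.7345
= 1.0326 Nm


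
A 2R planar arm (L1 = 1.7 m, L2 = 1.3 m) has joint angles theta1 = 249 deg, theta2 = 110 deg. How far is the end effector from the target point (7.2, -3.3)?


End effector via forward kinematics:
x = L1*cos(t1) + L2*cos(t1+t2) = 0.6906
y = L1*sin(t1) + L2*sin(t1+t2) = -1.6098
Distance to target:
d = sqrt((7.2 - 0.6906)^2 + (-3.3 - -1.6098)^2)
= sqrt(42.3726 + 2.8569)
= 6.7253 m


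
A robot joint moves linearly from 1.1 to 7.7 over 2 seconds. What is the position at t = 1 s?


s = t/T = 1/2 = 0.5
p(t) = p0 + (pf-p0)*s
= 1.1 + (7.7 - 1.1) * 0.5
= 4.4


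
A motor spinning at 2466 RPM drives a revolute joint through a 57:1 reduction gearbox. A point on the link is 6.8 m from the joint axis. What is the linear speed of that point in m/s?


omega_motor = 2466 * 2*pi/60 = 258.2389 rad/s
omega_joint = omega_motor / 57 = 4.5305 rad/s
v = omega_joint * r = 4.5305 * 6.8
= 30.8074 m/s


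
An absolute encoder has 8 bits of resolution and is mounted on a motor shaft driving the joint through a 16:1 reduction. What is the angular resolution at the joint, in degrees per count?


counts = 2^8 = 256
effective counts at joint = 256 * 16 = 4096
resolution = 360 / 4096
= 0.0879 deg/count


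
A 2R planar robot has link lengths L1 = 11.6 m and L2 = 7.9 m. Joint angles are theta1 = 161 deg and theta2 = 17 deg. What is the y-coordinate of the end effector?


Convert angles to radians: theta1 = 2.81, theta2 = 0.2967
y = L1*sin(theta1) + L2*sin(theta1+theta2)
y = 3.7766 + 0.2757
y = 4.0523


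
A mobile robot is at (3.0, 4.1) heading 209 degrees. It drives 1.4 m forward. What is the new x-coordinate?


x_new = x0 + d*cos(theta)
= 3.0 + 1.4*cos(209)
= 3.0 + -1.2245
= 1.7755


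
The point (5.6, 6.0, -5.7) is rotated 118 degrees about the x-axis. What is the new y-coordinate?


Rotation about x-axis: y' = y*cos(theta) - z*sin(theta)
= 6.0 * -0.4695 - -5.7 * 0.8829
= 2.216


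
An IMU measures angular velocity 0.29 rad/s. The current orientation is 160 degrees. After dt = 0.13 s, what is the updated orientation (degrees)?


delta_theta = w * dt = 0.29 * 0.13 = 0.0377 rad
= 2.1601 deg
theta_new = 160 + 2.1601 = 162.1601 deg


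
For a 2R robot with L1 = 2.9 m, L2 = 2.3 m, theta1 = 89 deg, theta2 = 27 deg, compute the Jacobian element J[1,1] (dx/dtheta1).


J[1,1] = -L1*sin(t1) - L2*sin(t1+t2)
= -2.9*sin(89) - 2.3*sin(116)
= -4.9668


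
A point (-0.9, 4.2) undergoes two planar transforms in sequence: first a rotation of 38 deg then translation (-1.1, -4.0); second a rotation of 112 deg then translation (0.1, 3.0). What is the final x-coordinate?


After transform 1:
x1 = cos(38)*-0.9 - sin(38)*4.2 + -1.1 = -4.395
y1 = sin(38)*-0.9 + cos(38)*4.2 + -4.0 = -1.2445
After transform 2:
x2 = cos(112)*-4.395 - sin(112)*-1.2445 + 0.1
= 2.9002


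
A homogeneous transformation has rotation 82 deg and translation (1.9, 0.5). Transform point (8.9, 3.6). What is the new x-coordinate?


x' = cos(theta)*px - sin(theta)*py + tx
= 0.1392*8.9 - 0.9903*3.6 + 1.9
= -0.4263


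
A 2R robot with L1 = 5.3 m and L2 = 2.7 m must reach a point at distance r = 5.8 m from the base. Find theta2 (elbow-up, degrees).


cos(theta2) = (r^2 - L1^2 - L2^2) / (2*L1*L2)
cos(theta2) = (33.64 - 28.09 - 7.29) / 28.62
cos(theta2) = -0.060797
theta2 = 93.4855 degrees


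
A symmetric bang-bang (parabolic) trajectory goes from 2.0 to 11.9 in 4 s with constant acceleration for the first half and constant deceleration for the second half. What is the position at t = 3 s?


Symmetric rest-to-rest: each phase covers (pf-p0)/2 in time T/2. 0.5*a*(T/2)^2 = (pf-p0)/2 => a = 4*(pf-p0)/T^2
a = 4*(11.9-2.0)/4^2 = 2.475
t = 3 is in the deceleration phase (t > T/2).
p = pf - 0.5*a*(T-t)^2 = 11.9 - 0.5*2.475*1^2
= 10.6625


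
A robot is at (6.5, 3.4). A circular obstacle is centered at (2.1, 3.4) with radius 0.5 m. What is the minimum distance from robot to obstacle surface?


center_dist = sqrt((6.5-2.1)^2 + (3.4-3.4)^2)
= sqrt(19.36 + 0.0)
= 4.4
min_dist = center_dist - radius = 4.4 - 0.5 = 3.9 m


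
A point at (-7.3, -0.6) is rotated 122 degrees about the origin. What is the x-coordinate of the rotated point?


x' = x*cos(theta) - y*sin(theta)
cos(122 deg) = -0.5299, sin(122 deg) = 0.848
x' = -7.3 * -0.5299 - -0.6 * 0.848
= 3.8684 - -0.5088
= 4.3772


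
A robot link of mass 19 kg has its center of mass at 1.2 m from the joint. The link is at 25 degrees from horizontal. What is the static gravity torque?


tau = m*g*L*cos(angle)
= 19 * 9.81 * 1.2 * cos(25 deg)
= 19 * 9.81 * 1.2 * 0.9063
= 202.7121 Nm


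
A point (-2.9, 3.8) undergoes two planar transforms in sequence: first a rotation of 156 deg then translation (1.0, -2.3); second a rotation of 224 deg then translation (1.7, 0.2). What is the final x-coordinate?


After transform 1:
x1 = cos(156)*-2.9 - sin(156)*3.8 + 1.0 = 2.1037
y1 = sin(156)*-2.9 + cos(156)*3.8 + -2.3 = -6.951
After transform 2:
x2 = cos(224)*2.1037 - sin(224)*-6.951 + 1.7
= -4.6418


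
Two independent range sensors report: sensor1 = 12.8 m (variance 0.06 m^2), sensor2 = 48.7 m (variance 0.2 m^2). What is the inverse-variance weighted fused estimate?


w1 = (1/var1) / (1/var1 + 1/var2)
   = 16.6667 / (16.6667 + 5.0) = 0.7692
w2 = 1 - w1 = 0.2308
fused = w1*s1 + w2*s2 = 9.8462 + 11.2385
= 21.0846 m


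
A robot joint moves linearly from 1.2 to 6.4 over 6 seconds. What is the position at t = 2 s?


s = t/T = 2/6 = 0.3333
p(t) = p0 + (pf-p0)*s
= 1.2 + (6.4 - 1.2) * 0.3333
= 2.9333


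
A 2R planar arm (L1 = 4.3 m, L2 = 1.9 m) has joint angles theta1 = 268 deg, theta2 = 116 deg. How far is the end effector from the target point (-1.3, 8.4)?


End effector via forward kinematics:
x = L1*cos(t1) + L2*cos(t1+t2) = 1.5857
y = L1*sin(t1) + L2*sin(t1+t2) = -3.5246
Distance to target:
d = sqrt((-1.3 - 1.5857)^2 + (8.4 - -3.5246)^2)
= sqrt(8.3271 + 142.1956)
= 12.2688 m


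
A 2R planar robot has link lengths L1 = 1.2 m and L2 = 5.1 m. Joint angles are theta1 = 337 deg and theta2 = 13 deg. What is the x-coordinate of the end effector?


Convert angles to radians: theta1 = 5.8818, theta2 = 0.2269
x = L1*cos(theta1) + L2*cos(theta1+theta2)
x = 1.1046 + 5.0225
x = 6.1271


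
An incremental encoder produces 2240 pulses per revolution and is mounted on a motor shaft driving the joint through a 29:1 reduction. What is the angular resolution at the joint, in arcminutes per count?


counts per rev = 2240
effective counts at joint = 2240 * 29 = 64960
resolution = 360*60 / 64960
= 0.3325 arcmin/count


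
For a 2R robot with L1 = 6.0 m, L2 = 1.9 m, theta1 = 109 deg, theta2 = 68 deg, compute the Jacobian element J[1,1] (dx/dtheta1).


J[1,1] = -L1*sin(t1) - L2*sin(t1+t2)
= -6.0*sin(109) - 1.9*sin(177)
= -5.7725


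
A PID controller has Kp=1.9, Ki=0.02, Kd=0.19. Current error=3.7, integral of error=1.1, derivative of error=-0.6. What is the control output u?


u = Kp*e + Ki*int(e) + Kd*de/dt
= 1.9*3.7 + 0.02*1.1 + 0.19*(-0.6)
= 7.03 + 0.022 + -0.114
= 6.938


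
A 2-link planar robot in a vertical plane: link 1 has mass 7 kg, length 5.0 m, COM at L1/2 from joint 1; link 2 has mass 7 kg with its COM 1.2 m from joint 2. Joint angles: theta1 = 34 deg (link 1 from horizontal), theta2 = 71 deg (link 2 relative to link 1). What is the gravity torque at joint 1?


Horizontal distance from joint 1 to link-1 COM:
  x_c1 = (L1/2)*cos(t1) = 2.5 * 0.829 = 2.0726 m
Horizontal distance from joint 1 to link-2 COM:
  x_c2 = L1*cos(t1) + Lc2*cos(t1+t2)
       = 5.0*0.829 + 1.2*-0.2588 = 3.8346 m
tau1 = m1*g*x_c1 + m2*g*x_c2
     = 7*9.81*2.0726 + 7*9.81*3.8346
     = 142.325 + 263.3223
     = 405.6474 Nm


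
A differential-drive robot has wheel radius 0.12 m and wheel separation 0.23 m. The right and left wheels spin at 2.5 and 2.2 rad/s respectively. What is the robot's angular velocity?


vR = r*wR = 0.12*2.5 = 0.3 m/s
vL = r*wL = 0.12*2.2 = 0.264 m/s
v = (vR+vL)/2 = 0.282 m/s
omega = (vR-vL)/L = 0.1565 rad/s
angular velocity = 0.1565 rad/s


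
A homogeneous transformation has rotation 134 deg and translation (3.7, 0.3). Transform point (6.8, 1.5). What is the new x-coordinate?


x' = cos(theta)*px - sin(theta)*py + tx
= -0.6947*6.8 - 0.7193*1.5 + 3.7
= -2.1027


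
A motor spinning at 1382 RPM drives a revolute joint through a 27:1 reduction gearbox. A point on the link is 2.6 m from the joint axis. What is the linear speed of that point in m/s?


omega_motor = 1382 * 2*pi/60 = 144.7227 rad/s
omega_joint = omega_motor / 27 = 5.3601 rad/s
v = omega_joint * r = 5.3601 * 2.6
= 13.9363 m/s


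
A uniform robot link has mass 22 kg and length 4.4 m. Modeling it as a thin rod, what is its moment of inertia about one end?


I = (1/3) * m * L^2
= (1/3) * 22 * 4.4^2
= 0.333333 * 22 * 19.36
= 141.9733 kg*m^2


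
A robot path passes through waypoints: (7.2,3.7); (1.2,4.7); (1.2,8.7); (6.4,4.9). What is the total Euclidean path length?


Segment lengths:
  seg1 = sqrt((-6.0)^2 + (1.0)^2) = 6.0828
  seg2 = sqrt((0.0)^2 + (4.0)^2) = 4.0
  seg3 = sqrt((5.2)^2 + (-3.8)^2) = 6.4405
Total = 16.5233


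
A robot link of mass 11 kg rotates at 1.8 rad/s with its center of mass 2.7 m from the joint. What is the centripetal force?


F = m * omega^2 * r
= 11 * 1.8^2 * 2.7
= 11 * 3.24 * 2.7
= 96.228 N


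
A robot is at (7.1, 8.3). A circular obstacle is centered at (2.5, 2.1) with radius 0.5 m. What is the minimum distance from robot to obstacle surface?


center_dist = sqrt((7.1-2.5)^2 + (8.3-2.1)^2)
= sqrt(21.16 + 38.44)
= 7.7201
min_dist = center_dist - radius = 7.7201 - 0.5 = 7.2201 m


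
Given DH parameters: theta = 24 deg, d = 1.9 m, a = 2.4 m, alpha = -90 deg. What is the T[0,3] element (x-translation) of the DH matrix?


T[0,3] = a * cos(theta)
= 2.4 * cos(24 deg)
= 2.4 * 0.9135
= 2.1925


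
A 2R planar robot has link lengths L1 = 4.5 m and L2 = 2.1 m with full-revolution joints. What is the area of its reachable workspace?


r_max = L1 + L2 = 6.6 m
r_min = |L1 - L2| = 2.4 m
Area = pi*(r_max^2 - r_min^2)
= pi*(43.56 - 5.76)
= pi * 37.8
= 118.7522 m^2


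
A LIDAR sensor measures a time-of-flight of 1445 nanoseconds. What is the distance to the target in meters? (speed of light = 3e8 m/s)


tof = 1445 ns = 1.445e-06 s
dist = c * tof / 2
= 3e8 * 1.445e-06 / 2
= 216.75 m


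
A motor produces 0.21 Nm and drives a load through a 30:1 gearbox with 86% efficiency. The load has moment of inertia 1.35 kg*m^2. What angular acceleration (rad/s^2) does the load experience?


tau_out = tau_motor * N * eta
= 0.21 * 30 * 0.86 = 5.418 Nm
alpha = tau_out / I = 5.418 / 1.35
= 4.0133 rad/s^2


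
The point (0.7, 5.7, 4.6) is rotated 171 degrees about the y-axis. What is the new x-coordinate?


Rotation about y-axis: x' = x*cos(theta) + z*sin(theta)
= 0.7 * -0.9877 + 4.6 * 0.1564
= 0.0282


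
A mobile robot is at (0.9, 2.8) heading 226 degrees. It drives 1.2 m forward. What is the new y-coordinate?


y_new = y0 + d*sin(theta)
= 2.8 + 1.2*sin(226)
= 2.8 + -0.8632
= 1.9368


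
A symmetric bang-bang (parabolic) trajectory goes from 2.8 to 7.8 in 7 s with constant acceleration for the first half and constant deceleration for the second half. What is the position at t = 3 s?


Symmetric rest-to-rest: each phase covers (pf-p0)/2 in time T/2. 0.5*a*(T/2)^2 = (pf-p0)/2 => a = 4*(pf-p0)/T^2
a = 4*(7.8-2.8)/7^2 = 0.4082
t = 3 is in the acceleration phase (t <= T/2).
p = p0 + 0.5*a*t^2 = 2.8 + 0.5*0.4082*3^2
= 4.6367


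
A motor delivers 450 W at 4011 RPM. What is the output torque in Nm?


omega = 4011 * 2*pi/60 = 420.0309 rad/s
tau = P / omega = 450 / 420.0309
= 1.0713 Nm


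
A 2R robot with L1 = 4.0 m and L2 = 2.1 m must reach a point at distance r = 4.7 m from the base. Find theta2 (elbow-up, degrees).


cos(theta2) = (r^2 - L1^2 - L2^2) / (2*L1*L2)
cos(theta2) = (22.09 - 16.0 - 4.41) / 16.8
cos(theta2) = 0.1
theta2 = 84.2608 degrees


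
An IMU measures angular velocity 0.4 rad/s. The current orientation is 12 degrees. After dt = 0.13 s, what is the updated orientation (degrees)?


delta_theta = w * dt = 0.4 * 0.13 = 0.052 rad
= 2.9794 deg
theta_new = 12 + 2.9794 = 14.9794 deg


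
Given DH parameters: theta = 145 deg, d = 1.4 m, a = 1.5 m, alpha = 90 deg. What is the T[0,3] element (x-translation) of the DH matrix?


T[0,3] = a * cos(theta)
= 1.5 * cos(145 deg)
= 1.5 * -0.8192
= -1.2287


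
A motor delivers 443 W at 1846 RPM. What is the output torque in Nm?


omega = 1846 * 2*pi/60 = 193.3127 rad/s
tau = P / omega = 443 / 193.3127
= 2.2916 Nm


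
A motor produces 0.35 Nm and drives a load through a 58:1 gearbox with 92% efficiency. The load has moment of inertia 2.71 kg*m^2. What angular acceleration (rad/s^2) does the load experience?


tau_out = tau_motor * N * eta
= 0.35 * 58 * 0.92 = 18.676 Nm
alpha = tau_out / I = 18.676 / 2.71
= 6.8915 rad/s^2


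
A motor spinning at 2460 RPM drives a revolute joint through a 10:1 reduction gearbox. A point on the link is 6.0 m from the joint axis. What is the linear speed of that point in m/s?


omega_motor = 2460 * 2*pi/60 = 257.6106 rad/s
omega_joint = omega_motor / 10 = 25.7611 rad/s
v = omega_joint * r = 25.7611 * 6.0
= 154.5664 m/s


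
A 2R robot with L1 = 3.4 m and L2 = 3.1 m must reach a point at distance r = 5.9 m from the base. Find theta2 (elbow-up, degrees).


cos(theta2) = (r^2 - L1^2 - L2^2) / (2*L1*L2)
cos(theta2) = (34.81 - 11.56 - 9.61) / 21.08
cos(theta2) = 0.647059
theta2 = 49.6798 degrees


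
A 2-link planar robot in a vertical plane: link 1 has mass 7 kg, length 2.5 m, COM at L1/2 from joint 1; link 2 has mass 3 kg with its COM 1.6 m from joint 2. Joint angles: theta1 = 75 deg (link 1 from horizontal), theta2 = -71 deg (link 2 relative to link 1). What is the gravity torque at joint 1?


Horizontal distance from joint 1 to link-1 COM:
  x_c1 = (L1/2)*cos(t1) = 1.25 * 0.2588 = 0.3235 m
Horizontal distance from joint 1 to link-2 COM:
  x_c2 = L1*cos(t1) + Lc2*cos(t1+t2)
       = 2.5*0.2588 + 1.6*0.9976 = 2.2432 m
tau1 = m1*g*x_c1 + m2*g*x_c2
     = 7*9.81*0.3235 + 3*9.81*2.2432
     = 22.2164 + 66.0159
     = 88.2323 Nm


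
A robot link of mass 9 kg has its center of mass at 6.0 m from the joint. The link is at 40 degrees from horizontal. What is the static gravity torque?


tau = m*g*L*cos(angle)
= 9 * 9.81 * 6.0 * cos(40 deg)
= 9 * 9.81 * 6.0 * 0.766
= 405.8044 Nm


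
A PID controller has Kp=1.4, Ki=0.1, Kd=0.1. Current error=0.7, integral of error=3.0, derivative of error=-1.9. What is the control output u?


u = Kp*e + Ki*int(e) + Kd*de/dt
= 1.4*0.7 + 0.1*3.0 + 0.1*(-1.9)
= 0.98 + 0.3 + -0.19
= 1.09


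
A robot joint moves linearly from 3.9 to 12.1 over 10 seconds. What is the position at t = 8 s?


s = t/T = 8/10 = 0.8
p(t) = p0 + (pf-p0)*s
= 3.9 + (12.1 - 3.9) * 0.8
= 10.46


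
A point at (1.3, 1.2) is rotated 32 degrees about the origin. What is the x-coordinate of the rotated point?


x' = x*cos(theta) - y*sin(theta)
cos(32 deg) = 0.848, sin(32 deg) = 0.5299
x' = 1.3 * 0.848 - 1.2 * 0.5299
= 1.1025 - 0.6359
= 0.4666


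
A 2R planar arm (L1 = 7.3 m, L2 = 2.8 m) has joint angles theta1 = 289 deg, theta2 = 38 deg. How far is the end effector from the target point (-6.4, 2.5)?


End effector via forward kinematics:
x = L1*cos(t1) + L2*cos(t1+t2) = 4.7249
y = L1*sin(t1) + L2*sin(t1+t2) = -8.4273
Distance to target:
d = sqrt((-6.4 - 4.7249)^2 + (2.5 - -8.4273)^2)
= sqrt(123.764 + 119.4053)
= 15.5939 m


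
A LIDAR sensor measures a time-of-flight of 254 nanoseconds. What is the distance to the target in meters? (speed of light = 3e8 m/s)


tof = 254 ns = 2.54e-07 s
dist = c * tof / 2
= 3e8 * 2.54e-07 / 2
= 38.1 m


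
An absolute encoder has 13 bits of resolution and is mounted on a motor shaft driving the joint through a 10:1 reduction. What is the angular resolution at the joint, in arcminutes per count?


counts = 2^13 = 8192
effective counts at joint = 8192 * 10 = 81920
resolution = 360*60 / 81920
= 0.2637 arcmin/count


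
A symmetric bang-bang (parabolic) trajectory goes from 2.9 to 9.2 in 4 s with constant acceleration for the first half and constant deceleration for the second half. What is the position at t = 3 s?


Symmetric rest-to-rest: each phase covers (pf-p0)/2 in time T/2. 0.5*a*(T/2)^2 = (pf-p0)/2 => a = 4*(pf-p0)/T^2
a = 4*(9.2-2.9)/4^2 = 1.575
t = 3 is in the deceleration phase (t > T/2).
p = pf - 0.5*a*(T-t)^2 = 9.2 - 0.5*1.575*1^2
= 8.4125


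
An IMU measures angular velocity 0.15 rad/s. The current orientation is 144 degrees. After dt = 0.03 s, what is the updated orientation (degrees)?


delta_theta = w * dt = 0.15 * 0.03 = 0.0045 rad
= 0.2578 deg
theta_new = 144 + 0.2578 = 144.2578 deg


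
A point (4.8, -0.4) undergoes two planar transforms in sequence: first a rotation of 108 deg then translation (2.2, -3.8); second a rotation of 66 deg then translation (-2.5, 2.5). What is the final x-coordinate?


After transform 1:
x1 = cos(108)*4.8 - sin(108)*-0.4 + 2.2 = 1.0971
y1 = sin(108)*4.8 + cos(108)*-0.4 + -3.8 = 0.8887
After transform 2:
x2 = cos(66)*1.0971 - sin(66)*0.8887 + -2.5
= -2.8656


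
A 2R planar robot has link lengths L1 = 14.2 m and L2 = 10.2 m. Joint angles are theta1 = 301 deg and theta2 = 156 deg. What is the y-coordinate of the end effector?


Convert angles to radians: theta1 = 5.2534, theta2 = 2.7227
y = L1*sin(theta1) + L2*sin(theta1+theta2)
y = -12.1718 + 10.124
y = -2.0478


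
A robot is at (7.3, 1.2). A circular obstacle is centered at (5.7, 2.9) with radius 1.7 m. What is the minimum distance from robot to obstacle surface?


center_dist = sqrt((7.3-5.7)^2 + (1.2-2.9)^2)
= sqrt(2.56 + 2.89)
= 2.3345
min_dist = center_dist - radius = 2.3345 - 1.7 = 0.6345 m


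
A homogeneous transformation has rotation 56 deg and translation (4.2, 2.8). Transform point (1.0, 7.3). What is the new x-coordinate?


x' = cos(theta)*px - sin(theta)*py + tx
= 0.5592*1.0 - 0.829*7.3 + 4.2
= -1.2928


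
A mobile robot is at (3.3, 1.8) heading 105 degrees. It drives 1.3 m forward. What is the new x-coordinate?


x_new = x0 + d*cos(theta)
= 3.3 + 1.3*cos(105)
= 3.3 + -0.3365
= 2.9635


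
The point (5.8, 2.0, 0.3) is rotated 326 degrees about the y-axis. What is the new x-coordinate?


Rotation about y-axis: x' = x*cos(theta) + z*sin(theta)
= 5.8 * 0.829 + 0.3 * -0.5592
= 4.6407


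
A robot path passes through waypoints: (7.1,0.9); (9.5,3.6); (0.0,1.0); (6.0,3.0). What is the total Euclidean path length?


Segment lengths:
  seg1 = sqrt((2.4)^2 + (2.7)^2) = 3.6125
  seg2 = sqrt((-9.5)^2 + (-2.6)^2) = 9.8494
  seg3 = sqrt((6.0)^2 + (2.0)^2) = 6.3246
Total = 19.7864


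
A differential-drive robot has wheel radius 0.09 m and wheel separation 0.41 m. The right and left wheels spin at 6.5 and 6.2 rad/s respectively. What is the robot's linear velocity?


vR = r*wR = 0.09*6.5 = 0.585 m/s
vL = r*wL = 0.09*6.2 = 0.558 m/s
v = (vR+vL)/2 = 0.5715 m/s
omega = (vR-vL)/L = 0.0659 rad/s
linear velocity = 0.5715 m/s


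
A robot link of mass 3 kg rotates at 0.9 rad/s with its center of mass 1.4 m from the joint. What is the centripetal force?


F = m * omega^2 * r
= 3 * 0.9^2 * 1.4
= 3 * 0.81 * 1.4
= 3.402 N


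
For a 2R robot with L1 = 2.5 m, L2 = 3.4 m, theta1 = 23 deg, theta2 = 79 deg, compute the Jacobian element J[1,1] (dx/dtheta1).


J[1,1] = -L1*sin(t1) - L2*sin(t1+t2)
= -2.5*sin(23) - 3.4*sin(102)
= -4.3025


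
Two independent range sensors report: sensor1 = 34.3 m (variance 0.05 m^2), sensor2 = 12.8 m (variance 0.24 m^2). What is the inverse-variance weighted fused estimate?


w1 = (1/var1) / (1/var1 + 1/var2)
   = 20.0 / (20.0 + 4.1667) = 0.8276
w2 = 1 - w1 = 0.1724
fused = w1*s1 + w2*s2 = 28.3862 + 2.2069
= 30.5931 m


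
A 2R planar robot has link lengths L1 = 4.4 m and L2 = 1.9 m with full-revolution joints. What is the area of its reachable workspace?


r_max = L1 + L2 = 6.3 m
r_min = |L1 - L2| = 2.5 m
Area = pi*(r_max^2 - r_min^2)
= pi*(39.69 - 6.25)
= pi * 33.44
= 105.0549 m^2


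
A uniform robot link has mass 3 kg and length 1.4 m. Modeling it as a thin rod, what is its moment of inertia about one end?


I = (1/3) * m * L^2
= (1/3) * 3 * 1.4^2
= 0.333333 * 3 * 1.96
= 1.96 kg*m^2


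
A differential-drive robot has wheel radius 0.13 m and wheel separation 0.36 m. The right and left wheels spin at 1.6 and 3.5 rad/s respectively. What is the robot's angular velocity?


vR = r*wR = 0.13*1.6 = 0.208 m/s
vL = r*wL = 0.13*3.5 = 0.455 m/s
v = (vR+vL)/2 = 0.3315 m/s
omega = (vR-vL)/L = -0.6861 rad/s
angular velocity = -0.6861 rad/s


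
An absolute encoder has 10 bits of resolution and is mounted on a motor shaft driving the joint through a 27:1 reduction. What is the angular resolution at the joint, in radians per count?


counts = 2^10 = 1024
effective counts at joint = 1024 * 27 = 27648
resolution = 2*pi / 27648
= 2.2726e-04 rad/count


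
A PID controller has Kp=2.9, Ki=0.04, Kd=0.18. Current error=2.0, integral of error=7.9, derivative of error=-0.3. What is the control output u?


u = Kp*e + Ki*int(e) + Kd*de/dt
= 2.9*2.0 + 0.04*7.9 + 0.18*(-0.3)
= 5.8 + 0.316 + -0.054
= 6.062


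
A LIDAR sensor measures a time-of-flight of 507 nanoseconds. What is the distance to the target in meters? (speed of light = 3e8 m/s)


tof = 507 ns = 5.07e-07 s
dist = c * tof / 2
= 3e8 * 5.07e-07 / 2
= 76.05 m


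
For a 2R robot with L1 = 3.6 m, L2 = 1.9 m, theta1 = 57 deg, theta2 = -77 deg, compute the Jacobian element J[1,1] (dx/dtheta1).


J[1,1] = -L1*sin(t1) - L2*sin(t1+t2)
= -3.6*sin(57) - 1.9*sin(-20)
= -2.3694


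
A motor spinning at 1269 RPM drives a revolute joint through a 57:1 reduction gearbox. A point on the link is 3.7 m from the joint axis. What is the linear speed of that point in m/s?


omega_motor = 1269 * 2*pi/60 = 132.8894 rad/s
omega_joint = omega_motor / 57 = 2.3314 rad/s
v = omega_joint * r = 2.3314 * 3.7
= 8.6262 m/s


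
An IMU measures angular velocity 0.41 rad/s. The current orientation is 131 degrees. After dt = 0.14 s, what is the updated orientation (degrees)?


delta_theta = w * dt = 0.41 * 0.14 = 0.0574 rad
= 3.2888 deg
theta_new = 131 + 3.2888 = 134.2888 deg


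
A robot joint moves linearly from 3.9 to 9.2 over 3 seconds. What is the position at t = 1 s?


s = t/T = 1/3 = 0.3333
p(t) = p0 + (pf-p0)*s
= 3.9 + (9.2 - 3.9) * 0.3333
= 5.6667


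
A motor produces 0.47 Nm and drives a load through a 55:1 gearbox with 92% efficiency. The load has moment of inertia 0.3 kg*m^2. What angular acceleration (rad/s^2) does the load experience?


tau_out = tau_motor * N * eta
= 0.47 * 55 * 0.92 = 23.782 Nm
alpha = tau_out / I = 23.782 / 0.3
= 79.2733 rad/s^2


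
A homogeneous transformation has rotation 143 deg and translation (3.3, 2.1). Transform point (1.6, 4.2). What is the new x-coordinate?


x' = cos(theta)*px - sin(theta)*py + tx
= -0.7986*1.6 - 0.6018*4.2 + 3.3
= -0.5054


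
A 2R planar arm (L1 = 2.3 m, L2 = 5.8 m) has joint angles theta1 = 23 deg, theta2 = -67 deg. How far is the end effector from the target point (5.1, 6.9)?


End effector via forward kinematics:
x = L1*cos(t1) + L2*cos(t1+t2) = 6.2893
y = L1*sin(t1) + L2*sin(t1+t2) = -3.1303
Distance to target:
d = sqrt((5.1 - 6.2893)^2 + (6.9 - -3.1303)^2)
= sqrt(1.4145 + 100.6077)
= 10.1006 m


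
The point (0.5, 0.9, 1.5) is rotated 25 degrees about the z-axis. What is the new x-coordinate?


Rotation about z-axis: x' = x*cos(theta) - y*sin(theta)
= 0.5 * 0.9063 - 0.9 * 0.4226
= 0.0728


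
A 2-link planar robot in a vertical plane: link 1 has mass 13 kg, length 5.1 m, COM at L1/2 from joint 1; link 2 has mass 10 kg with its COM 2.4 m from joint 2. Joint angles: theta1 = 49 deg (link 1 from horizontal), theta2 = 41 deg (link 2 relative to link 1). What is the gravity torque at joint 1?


Horizontal distance from joint 1 to link-1 COM:
  x_c1 = (L1/2)*cos(t1) = 2.55 * 0.6561 = 1.673 m
Horizontal distance from joint 1 to link-2 COM:
  x_c2 = L1*cos(t1) + Lc2*cos(t1+t2)
       = 5.1*0.6561 + 2.4*0.0 = 3.3459 m
tau1 = m1*g*x_c1 + m2*g*x_c2
     = 13*9.81*1.673 + 10*9.81*3.3459
     = 213.3514 + 328.2329
     = 541.5843 Nm


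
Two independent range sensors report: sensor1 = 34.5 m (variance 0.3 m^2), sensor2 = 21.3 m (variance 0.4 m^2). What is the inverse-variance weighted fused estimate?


w1 = (1/var1) / (1/var1 + 1/var2)
   = 3.3333 / (3.3333 + 2.5) = 0.5714
w2 = 1 - w1 = 0.4286
fused = w1*s1 + w2*s2 = 19.7143 + 9.1286
= 28.8429 m


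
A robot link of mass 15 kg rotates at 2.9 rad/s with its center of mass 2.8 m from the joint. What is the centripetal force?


F = m * omega^2 * r
= 15 * 2.9^2 * 2.8
= 15 * 8.41 * 2.8
= 353.22 N


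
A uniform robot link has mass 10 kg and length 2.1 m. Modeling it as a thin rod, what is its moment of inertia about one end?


I = (1/3) * m * L^2
= (1/3) * 10 * 2.1^2
= 0.333333 * 10 * 4.41
= 14.7 kg*m^2


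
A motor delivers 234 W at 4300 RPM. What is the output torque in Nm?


omega = 4300 * 2*pi/60 = 450.2949 rad/s
tau = P / omega = 234 / 450.2949
= 0.5197 Nm


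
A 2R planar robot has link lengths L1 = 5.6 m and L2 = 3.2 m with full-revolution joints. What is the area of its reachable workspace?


r_max = L1 + L2 = 8.8 m
r_min = |L1 - L2| = 2.4 m
Area = pi*(r_max^2 - r_min^2)
= pi*(77.44 - 5.76)
= pi * 71.68
= 225.1894 m^2


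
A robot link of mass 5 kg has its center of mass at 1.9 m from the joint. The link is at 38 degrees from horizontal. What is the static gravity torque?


tau = m*g*L*cos(angle)
= 5 * 9.81 * 1.9 * cos(38 deg)
= 5 * 9.81 * 1.9 * 0.788
= 73.4387 Nm


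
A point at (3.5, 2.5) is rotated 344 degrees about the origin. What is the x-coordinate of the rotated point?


x' = x*cos(theta) - y*sin(theta)
cos(344 deg) = 0.9613, sin(344 deg) = -0.2756
x' = 3.5 * 0.9613 - 2.5 * -0.2756
= 3.3644 - -0.6891
= 4.0535


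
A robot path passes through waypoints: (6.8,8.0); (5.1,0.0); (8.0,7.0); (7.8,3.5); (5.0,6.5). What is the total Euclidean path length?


Segment lengths:
  seg1 = sqrt((-1.7)^2 + (-8.0)^2) = 8.1786
  seg2 = sqrt((2.9)^2 + (7.0)^2) = 7.5769
  seg3 = sqrt((-0.2)^2 + (-3.5)^2) = 3.5057
  seg4 = sqrt((-2.8)^2 + (3.0)^2) = 4.1037
Total = 23.3649


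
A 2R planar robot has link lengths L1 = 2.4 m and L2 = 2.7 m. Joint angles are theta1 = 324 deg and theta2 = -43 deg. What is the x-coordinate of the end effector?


Convert angles to radians: theta1 = 5.6549, theta2 = -0.7505
x = L1*cos(theta1) + L2*cos(theta1+theta2)
x = 1.9416 + 0.5152
x = 2.4568


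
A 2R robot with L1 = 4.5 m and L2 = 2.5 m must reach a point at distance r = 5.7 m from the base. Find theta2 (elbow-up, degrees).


cos(theta2) = (r^2 - L1^2 - L2^2) / (2*L1*L2)
cos(theta2) = (32.49 - 20.25 - 6.25) / 22.5
cos(theta2) = 0.266222
theta2 = 74.5604 degrees


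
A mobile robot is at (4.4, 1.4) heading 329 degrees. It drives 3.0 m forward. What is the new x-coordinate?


x_new = x0 + d*cos(theta)
= 4.4 + 3.0*cos(329)
= 4.4 + 2.5715
= 6.9715


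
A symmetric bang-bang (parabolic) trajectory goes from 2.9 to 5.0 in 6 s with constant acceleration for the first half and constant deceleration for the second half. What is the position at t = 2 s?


Symmetric rest-to-rest: each phase covers (pf-p0)/2 in time T/2. 0.5*a*(T/2)^2 = (pf-p0)/2 => a = 4*(pf-p0)/T^2
a = 4*(5.0-2.9)/6^2 = 0.2333
t = 2 is in the acceleration phase (t <= T/2).
p = p0 + 0.5*a*t^2 = 2.9 + 0.5*0.2333*2^2
= 3.3667


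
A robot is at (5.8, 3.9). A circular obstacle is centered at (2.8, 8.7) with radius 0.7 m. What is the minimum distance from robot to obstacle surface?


center_dist = sqrt((5.8-2.8)^2 + (3.9-8.7)^2)
= sqrt(9.0 + 23.04)
= 5.6604
min_dist = center_dist - radius = 5.6604 - 0.7 = 4.9604 m


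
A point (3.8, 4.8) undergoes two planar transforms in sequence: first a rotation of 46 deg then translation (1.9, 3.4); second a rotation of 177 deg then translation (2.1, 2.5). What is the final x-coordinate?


After transform 1:
x1 = cos(46)*3.8 - sin(46)*4.8 + 1.9 = 1.0869
y1 = sin(46)*3.8 + cos(46)*4.8 + 3.4 = 9.4679
After transform 2:
x2 = cos(177)*1.0869 - sin(177)*9.4679 + 2.1
= 0.5191


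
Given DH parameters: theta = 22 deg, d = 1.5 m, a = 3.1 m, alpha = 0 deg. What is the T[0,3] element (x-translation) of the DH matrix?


T[0,3] = a * cos(theta)
= 3.1 * cos(22 deg)
= 3.1 * 0.9272
= 2.8743


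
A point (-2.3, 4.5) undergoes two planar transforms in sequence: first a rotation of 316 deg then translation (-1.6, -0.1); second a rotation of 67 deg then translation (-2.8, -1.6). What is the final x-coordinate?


After transform 1:
x1 = cos(316)*-2.3 - sin(316)*4.5 + -1.6 = -0.1285
y1 = sin(316)*-2.3 + cos(316)*4.5 + -0.1 = 4.7347
After transform 2:
x2 = cos(67)*-0.1285 - sin(67)*4.7347 + -2.8
= -7.2086


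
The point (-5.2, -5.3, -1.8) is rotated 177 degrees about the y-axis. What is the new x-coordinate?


Rotation about y-axis: x' = x*cos(theta) + z*sin(theta)
= -5.2 * -0.9986 + -1.8 * 0.0523
= 5.0987


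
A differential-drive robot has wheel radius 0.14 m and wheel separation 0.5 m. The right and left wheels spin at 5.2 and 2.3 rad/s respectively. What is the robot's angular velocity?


vR = r*wR = 0.14*5.2 = 0.728 m/s
vL = r*wL = 0.14*2.3 = 0.322 m/s
v = (vR+vL)/2 = 0.525 m/s
omega = (vR-vL)/L = 0.812 rad/s
angular velocity = 0.812 rad/s


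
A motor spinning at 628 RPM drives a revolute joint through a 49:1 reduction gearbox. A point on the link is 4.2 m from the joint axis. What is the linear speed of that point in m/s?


omega_motor = 628 * 2*pi/60 = 65.764 rad/s
omega_joint = omega_motor / 49 = 1.3421 rad/s
v = omega_joint * r = 1.3421 * 4.2
= 5.6369 m/s


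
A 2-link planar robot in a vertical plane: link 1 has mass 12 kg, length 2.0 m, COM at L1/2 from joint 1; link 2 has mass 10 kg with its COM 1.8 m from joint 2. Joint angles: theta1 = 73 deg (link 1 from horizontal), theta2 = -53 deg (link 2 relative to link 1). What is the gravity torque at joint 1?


Horizontal distance from joint 1 to link-1 COM:
  x_c1 = (L1/2)*cos(t1) = 1.0 * 0.2924 = 0.2924 m
Horizontal distance from joint 1 to link-2 COM:
  x_c2 = L1*cos(t1) + Lc2*cos(t1+t2)
       = 2.0*0.2924 + 1.8*0.9397 = 2.2762 m
tau1 = m1*g*x_c1 + m2*g*x_c2
     = 12*9.81*0.2924 + 10*9.81*2.2762
     = 34.418 + 223.2943
     = 257.7122 Nm


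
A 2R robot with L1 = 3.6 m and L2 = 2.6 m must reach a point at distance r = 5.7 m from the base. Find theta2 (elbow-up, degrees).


cos(theta2) = (r^2 - L1^2 - L2^2) / (2*L1*L2)
cos(theta2) = (32.49 - 12.96 - 6.76) / 18.72
cos(theta2) = 0.682158
theta2 = 46.9875 degrees


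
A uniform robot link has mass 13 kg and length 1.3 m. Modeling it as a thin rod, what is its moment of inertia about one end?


I = (1/3) * m * L^2
= (1/3) * 13 * 1.3^2
= 0.333333 * 13 * 1.69
= 7.3233 kg*m^2


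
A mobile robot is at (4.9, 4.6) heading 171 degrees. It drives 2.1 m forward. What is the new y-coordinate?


y_new = y0 + d*sin(theta)
= 4.6 + 2.1*sin(171)
= 4.6 + 0.3285
= 4.9285


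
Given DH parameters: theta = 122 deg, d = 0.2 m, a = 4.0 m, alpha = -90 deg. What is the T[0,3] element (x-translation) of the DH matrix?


T[0,3] = a * cos(theta)
= 4.0 * cos(122 deg)
= 4.0 * -0.5299
= -2.1197


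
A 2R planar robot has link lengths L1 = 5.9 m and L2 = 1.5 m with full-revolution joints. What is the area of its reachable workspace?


r_max = L1 + L2 = 7.4 m
r_min = |L1 - L2| = 4.4 m
Area = pi*(r_max^2 - r_min^2)
= pi*(54.76 - 19.36)
= pi * 35.4
= 111.2124 m^2


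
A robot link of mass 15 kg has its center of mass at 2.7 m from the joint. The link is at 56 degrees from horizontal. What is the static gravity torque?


tau = m*g*L*cos(angle)
= 15 * 9.81 * 2.7 * cos(56 deg)
= 15 * 9.81 * 2.7 * 0.5592
= 222.1701 Nm


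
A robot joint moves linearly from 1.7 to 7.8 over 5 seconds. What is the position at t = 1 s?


s = t/T = 1/5 = 0.2
p(t) = p0 + (pf-p0)*s
= 1.7 + (7.8 - 1.7) * 0.2
= 2.92


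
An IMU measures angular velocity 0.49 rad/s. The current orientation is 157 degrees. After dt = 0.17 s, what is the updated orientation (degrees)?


delta_theta = w * dt = 0.49 * 0.17 = 0.0833 rad
= 4.7727 deg
theta_new = 157 + 4.7727 = 161.7727 deg


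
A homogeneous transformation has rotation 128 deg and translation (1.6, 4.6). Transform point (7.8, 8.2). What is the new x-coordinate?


x' = cos(theta)*px - sin(theta)*py + tx
= -0.6157*7.8 - 0.788*8.2 + 1.6
= -9.6638


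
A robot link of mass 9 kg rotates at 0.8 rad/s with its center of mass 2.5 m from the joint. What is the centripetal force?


F = m * omega^2 * r
= 9 * 0.8^2 * 2.5
= 9 * 0.64 * 2.5
= 14.4 N


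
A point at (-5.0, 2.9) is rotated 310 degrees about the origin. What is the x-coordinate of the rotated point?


x' = x*cos(theta) - y*sin(theta)
cos(310 deg) = 0.6428, sin(310 deg) = -0.766
x' = -5.0 * 0.6428 - 2.9 * -0.766
= -3.2139 - -2.2215
= -0.9924


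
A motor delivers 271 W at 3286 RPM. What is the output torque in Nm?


omega = 3286 * 2*pi/60 = 344.1091 rad/s
tau = P / omega = 271 / 344.1091
= 0.7875 Nm


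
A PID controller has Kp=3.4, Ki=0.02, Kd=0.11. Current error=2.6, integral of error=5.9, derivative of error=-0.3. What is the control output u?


u = Kp*e + Ki*int(e) + Kd*de/dt
= 3.4*2.6 + 0.02*5.9 + 0.11*(-0.3)
= 8.84 + 0.118 + -0.033
= 8.925


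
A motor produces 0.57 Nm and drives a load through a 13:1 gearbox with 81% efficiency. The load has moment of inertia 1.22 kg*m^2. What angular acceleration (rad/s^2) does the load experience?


tau_out = tau_motor * N * eta
= 0.57 * 13 * 0.81 = 6.0021 Nm
alpha = tau_out / I = 6.0021 / 1.22
= 4.9198 rad/s^2


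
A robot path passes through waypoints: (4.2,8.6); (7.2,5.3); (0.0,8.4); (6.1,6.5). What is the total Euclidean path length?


Segment lengths:
  seg1 = sqrt((3.0)^2 + (-3.3)^2) = 4.4598
  seg2 = sqrt((-7.2)^2 + (3.1)^2) = 7.839
  seg3 = sqrt((6.1)^2 + (-1.9)^2) = 6.3891
Total = 18.6879


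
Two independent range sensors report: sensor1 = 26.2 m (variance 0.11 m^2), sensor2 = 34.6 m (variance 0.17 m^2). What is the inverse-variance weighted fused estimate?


w1 = (1/var1) / (1/var1 + 1/var2)
   = 9.0909 / (9.0909 + 5.8824) = 0.6071
w2 = 1 - w1 = 0.3929
fused = w1*s1 + w2*s2 = 15.9071 + 13.5929
= 29.5 m


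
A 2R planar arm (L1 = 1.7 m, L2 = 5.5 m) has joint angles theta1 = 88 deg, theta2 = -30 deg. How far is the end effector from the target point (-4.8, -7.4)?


End effector via forward kinematics:
x = L1*cos(t1) + L2*cos(t1+t2) = 2.9739
y = L1*sin(t1) + L2*sin(t1+t2) = 6.3632
Distance to target:
d = sqrt((-4.8 - 2.9739)^2 + (-7.4 - 6.3632)^2)
= sqrt(60.4333 + 189.4265)
= 15.807 m


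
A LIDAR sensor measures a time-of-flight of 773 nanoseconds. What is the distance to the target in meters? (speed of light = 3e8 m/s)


tof = 773 ns = 7.73e-07 s
dist = c * tof / 2
= 3e8 * 7.73e-07 / 2
= 115.95 m


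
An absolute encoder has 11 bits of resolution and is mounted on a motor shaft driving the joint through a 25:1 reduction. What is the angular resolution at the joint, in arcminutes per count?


counts = 2^11 = 2048
effective counts at joint = 2048 * 25 = 51200
resolution = 360*60 / 51200
= 0.4219 arcmin/count


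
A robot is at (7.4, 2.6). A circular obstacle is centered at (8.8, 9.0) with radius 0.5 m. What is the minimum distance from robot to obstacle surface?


center_dist = sqrt((7.4-8.8)^2 + (2.6-9.0)^2)
= sqrt(1.96 + 40.96)
= 6.5513
min_dist = center_dist - radius = 6.5513 - 0.5 = 6.0513 m


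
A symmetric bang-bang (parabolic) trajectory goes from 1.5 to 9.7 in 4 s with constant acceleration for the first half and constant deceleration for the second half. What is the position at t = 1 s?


Symmetric rest-to-rest: each phase covers (pf-p0)/2 in time T/2. 0.5*a*(T/2)^2 = (pf-p0)/2 => a = 4*(pf-p0)/T^2
a = 4*(9.7-1.5)/4^2 = 2.05
t = 1 is in the acceleration phase (t <= T/2).
p = p0 + 0.5*a*t^2 = 1.5 + 0.5*2.05*1^2
= 2.525
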